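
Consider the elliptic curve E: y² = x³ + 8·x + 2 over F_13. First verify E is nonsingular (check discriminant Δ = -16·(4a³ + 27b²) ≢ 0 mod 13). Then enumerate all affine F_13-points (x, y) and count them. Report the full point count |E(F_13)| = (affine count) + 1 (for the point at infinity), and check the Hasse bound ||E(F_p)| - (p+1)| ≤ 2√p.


Affine points = {(2, 0), (3, 1), (3, 12), (9, 6), (9, 7), (10, 4), (10, 9), (11, 2), (11, 11)}; affine count = 9; |E(F_13)| = 10.

Discriminant check: Δ ∝ 4a³ + 27b² = 4·8³ + 27·2² = 4·512 + 27·4 ≡ 11 (mod 13). Nonzero ⇒ E is nonsingular.
For each x ∈ F_13, compute rhs = x³ + 8·x + 2 mod 13, then count y ∈ F_13 with y² ≡ rhs.
  x = 0: rhs = 2, matching y values: none (0 points).
  x = 1: rhs = 11, matching y values: none (0 points).
  x = 2: rhs = 0, matching y values: 0 (1 points).
  x = 3: rhs = 1, matching y values: 1, 12 (2 points).
  x = 4: rhs = 7, matching y values: none (0 points).
  x = 5: rhs = 11, matching y values: none (0 points).
  x = 6: rhs = 6, matching y values: none (0 points).
  x = 7: rhs = 11, matching y values: none (0 points).
  x = 8: rhs = 6, matching y values: none (0 points).
  x = 9: rhs = 10, matching y values: 6, 7 (2 points).
  x = 10: rhs = 3, matching y values: 4, 9 (2 points).
  x = 11: rhs = 4, matching y values: 2, 11 (2 points).
  x = 12: rhs = 6, matching y values: none (0 points).
Total affine count: 9.
Full point count |E(F_13)| = 9 + 1 = 10.
Hasse bound: |10 − (13+1)| = |-4| = 4 ≤ 2√13 ≈ 7.2111 ✓.


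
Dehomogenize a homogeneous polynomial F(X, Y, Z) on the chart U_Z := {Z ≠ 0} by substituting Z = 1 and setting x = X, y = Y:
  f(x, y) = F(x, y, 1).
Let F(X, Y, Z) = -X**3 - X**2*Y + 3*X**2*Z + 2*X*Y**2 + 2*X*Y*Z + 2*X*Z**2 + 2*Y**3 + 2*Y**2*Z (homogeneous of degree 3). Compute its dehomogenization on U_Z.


f(x, y) = -x**3 - x**2*y + 3*x**2 + 2*x*y**2 + 2*x*y + 2*x + 2*y**3 + 2*y**2

On U_Z we set Z = 1. Each monomial c·X^i·Y^j·Z^k in F becomes c·x^i·y^j·1^k = c·x^i·y^j.
Substituting Z = 1: F(X, Y, 1) = -x**3 - x**2*y + 3*x**2 + 2*x*y**2 + 2*x*y + 2*x + 2*y**3 + 2*y**2.
Note: deg(f) ≤ deg(F) = 3; strict inequality happens when F is divisible by Z (lost terms).


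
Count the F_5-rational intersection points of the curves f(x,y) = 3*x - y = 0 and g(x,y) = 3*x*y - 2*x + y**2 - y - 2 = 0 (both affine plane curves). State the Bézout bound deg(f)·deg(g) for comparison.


Common zeros: {(2, 1), (3, 4)}; count = 2; Bézout bound = 2.

deg(f) = 1, deg(g) = 2, so Bézout bound = 2.
Scan x ∈ F_5. For each x, list the y ∈ F_5 with f(x, y) ≡ 0 and those with g(x, y) ≡ 0 (mod 5); the common zeros in that column are the intersection.
  x = 0: f ≡ 0 at y ∈ {0}; g ≡ 0 at y ∈ {2, 4}; common: ∅.
  x = 1: f ≡ 0 at y ∈ {3}; g ≡ 0 at y ∈ {4}; common: ∅.
  x = 2: f ≡ 0 at y ∈ {1}; g ≡ 0 at y ∈ {1, 4}; common: {1}.
  x = 3: f ≡ 0 at y ∈ {4}; g ≡ 0 at y ∈ {3, 4}; common: {4}.
  x = 4: f ≡ 0 at y ∈ {2}; g ≡ 0 at y ∈ {0, 4}; common: ∅.
Collecting: common zeros = {(2, 1), (3, 4)}, so the count is 2.
Comparison with the Bézout bound: 2 ≤ 2 = deg(f)·deg(g), as expected for curves with no common component (the bound is attained).


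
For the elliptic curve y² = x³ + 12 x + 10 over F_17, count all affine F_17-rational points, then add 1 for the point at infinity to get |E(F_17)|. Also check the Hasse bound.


Affine points = {(2, 5), (2, 12), (5, 5), (5, 12), (6, 3), (6, 14), (10, 5), (10, 12), (13, 0), (14, 7), (14, 10)}; affine count = 11; |E(F_17)| = 12.

Discriminant check: Δ ∝ 4a³ + 27b² = 4·12³ + 27·10² = 4·1728 + 27·100 ≡ 7 (mod 17). Nonzero ⇒ E is nonsingular.
For each x ∈ F_17, compute rhs = x³ + 12·x + 10 mod 17, then count y ∈ F_17 with y² ≡ rhs.
  x = 0: rhs = 10, matching y values: none (0 points).
  x = 1: rhs = 6, matching y values: none (0 points).
  x = 2: rhs = 8, matching y values: 5, 12 (2 points).
  x = 3: rhs = 5, matching y values: none (0 points).
  x = 4: rhs = 3, matching y values: none (0 points).
  x = 5: rhs = 8, matching y values: 5, 12 (2 points).
  x = 6: rhs = 9, matching y values: 3, 14 (2 points).
  x = 7: rhs = 12, matching y values: none (0 points).
  x = 8: rhs = 6, matching y values: none (0 points).
  x = 9: rhs = 14, matching y values: none (0 points).
  x = 10: rhs = 8, matching y values: 5, 12 (2 points).
  x = 11: rhs = 11, matching y values: none (0 points).
  x = 12: rhs = 12, matching y values: none (0 points).
  x = 13: rhs = 0, matching y values: 0 (1 points).
  x = 14: rhs = 15, matching y values: 7, 10 (2 points).
  x = 15: rhs = 12, matching y values: none (0 points).
  x = 16: rhs = 14, matching y values: none (0 points).
Total affine count: 11.
Full point count |E(F_17)| = 11 + 1 = 12.
Hasse bound: |12 − (17+1)| = |-6| = 6 ≤ 2√17 ≈ 8.2462 ✓.


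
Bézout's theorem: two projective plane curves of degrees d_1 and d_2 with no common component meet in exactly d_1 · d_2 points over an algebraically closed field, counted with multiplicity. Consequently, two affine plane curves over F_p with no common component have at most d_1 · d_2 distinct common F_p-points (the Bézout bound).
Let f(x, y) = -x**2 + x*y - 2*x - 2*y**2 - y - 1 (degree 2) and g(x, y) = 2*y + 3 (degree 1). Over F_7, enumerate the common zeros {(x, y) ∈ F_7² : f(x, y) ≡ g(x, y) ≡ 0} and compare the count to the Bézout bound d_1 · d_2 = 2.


Common zeros: ∅; count = 0; Bézout bound = 2.

deg(f) = 2, deg(g) = 1, so Bézout bound = 2.
Scan x ∈ F_7. For each x, list the y ∈ F_7 with f(x, y) ≡ 0 and those with g(x, y) ≡ 0 (mod 7); the common zeros in that column are the intersection.
  x = 0: f ≡ 0 at y ∈ {5}; g ≡ 0 at y ∈ {2}; common: ∅.
  x = 1: f ≡ 0 at y ∈ ∅; g ≡ 0 at y ∈ {2}; common: ∅.
  x = 2: f ≡ 0 at y ∈ ∅; g ≡ 0 at y ∈ {2}; common: ∅.
  x = 3: f ≡ 0 at y ∈ {3, 5}; g ≡ 0 at y ∈ {2}; common: ∅.
  x = 4: f ≡ 0 at y ∈ ∅; g ≡ 0 at y ∈ {2}; common: ∅.
  x = 5: f ≡ 0 at y ∈ {3, 6}; g ≡ 0 at y ∈ {2}; common: ∅.
  x = 6: f ≡ 0 at y ∈ {0, 6}; g ≡ 0 at y ∈ {2}; common: ∅.
Collecting: common zeros = ∅, so the count is 0.
Comparison with the Bézout bound: 0 ≤ 2 = deg(f)·deg(g), as expected for curves with no common component (the affine F_7-count falls short of the bound because intersections may lie at infinity, over extension fields, or carry multiplicity).


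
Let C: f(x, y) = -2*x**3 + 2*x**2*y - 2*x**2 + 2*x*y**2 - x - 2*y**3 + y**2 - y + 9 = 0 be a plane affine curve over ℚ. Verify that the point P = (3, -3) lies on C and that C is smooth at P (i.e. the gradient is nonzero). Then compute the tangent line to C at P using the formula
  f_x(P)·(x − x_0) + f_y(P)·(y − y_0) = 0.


Tangent line at P: -85*x - 79*y + 18 = 0.

Step 1: f(3, -3) = 0, so P lies on C.
Step 2: partial derivatives
  f_x(x, y) = -6*x**2 + 4*x*y - 4*x + 2*y**2 - 1, f_y(x, y) = 2*x**2 + 4*x*y - 6*y**2 + 2*y - 1.
  f_x(P) = -85, f_y(P) = -79 (gradient nonzero, so P is smooth).
Step 3: tangent line at P: -85·(x − 3) + -79·(y − -3) = 0.
Expanding: -85*x - 79*y + 18 = 0.


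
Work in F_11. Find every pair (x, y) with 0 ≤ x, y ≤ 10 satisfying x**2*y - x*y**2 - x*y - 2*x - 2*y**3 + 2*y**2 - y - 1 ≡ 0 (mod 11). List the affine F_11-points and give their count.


Affine F_11-points: {(0, 2), (3, 3), (3, 10), (4, 2), (5, 0), (6, 10), (9, 3)}; count = 7.

For each of the 121 pairs (x, y) ∈ F_11², evaluate f(x, y) mod 11. Record the zeros.
  x = 0: [0↦10, 1↦9, 2↦0, 3↦4, 4↦9, 5↦3, 6↦7, 7↦9, 8↦8, 9↦3, 10↦4]  zeros at y ∈ {2}
  x = 1: [0↦8, 1↦6, 2↦5, 3↦4, 4↦2, 5↦9, 6↦2, 7↦2, 8↦8, 9↦8, 10↦1]  zeros at y ∈ ∅
  x = 2: [0↦6, 1↦5, 2↦3, 3↦10, 4↦3, 5↦3, 6↦9, 7↦9, 8↦2, 9↦9, 10↦7]  zeros at y ∈ ∅
  x = 3: [0↦4, 1↦6, 2↦5, 3↦0, 4↦1, 5↦7, 6↦6, 7↦8, 8↦1, 9↦6, 10↦0]  zeros at y ∈ {3, 10}
  x = 4: [0↦2, 1↦9, 2↦0, 3↦7, 4↦7, 5↦10, 6↦4, 7↦10, 8↦5, 9↦10, 10↦2]  zeros at y ∈ {2}
  x = 5: [0↦0, 1↦3, 2↦10, 3↦9, 4↦10, 5↦1, 6↦3, 7↦4, 8↦3, 9↦10, 10↦2]  zeros at y ∈ {0}
  x = 6: [0↦9, 1↦10, 2↦2, 3↦6, 4↦10, 5↦2, 6↦3, 7↦1, 8↦6, 9↦6, 10↦0]  zeros at y ∈ {10}
  x = 7: [0↦7, 1↦8, 2↦9, 3↦9, 4↦7, 5↦2, 6↦4, 7↦1, 8↦3, 9↦9, 10↦7]  zeros at y ∈ ∅
  x = 8: [0↦5, 1↦8, 2↦9, 3↦7, 4↦1, 5↦1, 6↦6, 7↦4, 8↦5, 9↦8, 10↦1]  zeros at y ∈ ∅
  x = 9: [0↦3, 1↦10, 2↦2, 3↦0, 4↦3, 5↦10, 6↦9, 7↦10, 8↦1, 9↦3, 10↦4]  zeros at y ∈ {3}
  x = 10: [0↦1, 1↦3, 2↦10, 3↦10, 4↦2, 5↦7, 6↦2, 7↦8, 8↦2, 9↦5, 10↦5]  zeros at y ∈ ∅
Collecting zeros: affine points = {(0, 2), (3, 3), (3, 10), (4, 2), (5, 0), (6, 10), (9, 3)}.
Total count |C(F_11)_aff| = 7.


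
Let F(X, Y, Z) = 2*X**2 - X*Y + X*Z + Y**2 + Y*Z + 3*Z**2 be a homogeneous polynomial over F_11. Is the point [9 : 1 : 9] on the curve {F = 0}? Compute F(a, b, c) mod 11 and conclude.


F(9,1,9) ≡ 3 (mod 11); P is NOT on the curve.

Evaluate F(9, 1, 9) term-by-term (mod 11).
  2*X**2 ↦ 2·81·1·1 = 162
  -X*Y ↦ -1·9·1·1 = -9
  X*Z ↦ 1·9·1·9 = 81
  Y**2 ↦ 1·1·1·1 = 1
  Y*Z ↦ 1·1·1·9 = 9
  3*Z**2 ↦ 3·1·1·81 = 243
Sum: F(9, 1, 9) = (162) + (-9) + (81) + (1) + (9) + (243) = 487.
Reducing mod 11: 487 ≡ 3 (mod 11).
Since F(a, b, c) ≡ 3 ≠ 0 (mod 11), P does NOT lie on the curve.


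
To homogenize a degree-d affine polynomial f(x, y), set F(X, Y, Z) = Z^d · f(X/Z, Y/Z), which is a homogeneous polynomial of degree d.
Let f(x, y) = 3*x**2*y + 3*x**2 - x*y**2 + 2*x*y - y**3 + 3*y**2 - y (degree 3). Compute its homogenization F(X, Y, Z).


F(X, Y, Z) = 3*X**2*Y + 3*X**2*Z - X*Y**2 + 2*X*Y*Z - Y**3 + 3*Y**2*Z - Y*Z**2

deg(f) = 3.
Substitute x = X/Z, y = Y/Z into f, then multiply by Z^3.
  monomial 3·x^2·y^1 ↦ 3·X^2·Y^1·Z^0.
  monomial 3·x^2·y^0 ↦ 3·X^2·Y^0·Z^1.
  monomial -1·x^1·y^2 ↦ -1·X^1·Y^2·Z^0.
  monomial 2·x^1·y^1 ↦ 2·X^1·Y^1·Z^1.
  monomial -1·x^0·y^3 ↦ -1·X^0·Y^3·Z^0.
  monomial 3·x^0·y^2 ↦ 3·X^0·Y^2·Z^1.
  monomial -1·x^0·y^1 ↦ -1·X^0·Y^1·Z^2.
Collecting: F(X, Y, Z) = 3*X**2*Y + 3*X**2*Z - X*Y**2 + 2*X*Y*Z - Y**3 + 3*Y**2*Z - Y*Z**2.


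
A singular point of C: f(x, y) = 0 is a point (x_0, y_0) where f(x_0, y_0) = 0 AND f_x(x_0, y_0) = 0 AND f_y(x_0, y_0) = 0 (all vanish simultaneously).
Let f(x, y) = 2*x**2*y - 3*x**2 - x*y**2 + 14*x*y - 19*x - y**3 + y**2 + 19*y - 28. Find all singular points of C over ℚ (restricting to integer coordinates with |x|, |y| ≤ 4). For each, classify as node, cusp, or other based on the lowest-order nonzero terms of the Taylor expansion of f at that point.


Singular points: {(-3, 1)}; classification: node.

Compute partial derivatives:
  f_x = 4*x*y - 6*x - y**2 + 14*y - 19.
  f_y = 2*x**2 - 2*x*y + 14*x - 3*y**2 + 2*y + 19.
Scan x_0 ∈ {−4, ..., 4}. For each x_0, f_y(x_0, y) is a polynomial in y; find its integer roots y ∈ {−4, ..., 4}, then test f_x and f at those candidates.
  x = -4: f_y(-4, y) = -3*y**2 + 10*y - 5; no integer root y with |y| ≤ 4.
  x = -3: f_y(-3, y) = -3*y**2 + 8*y - 5; vanishes at y ∈ {1}. (-3, 1): f_x = 0, f = 0 — SINGULAR.
  x = -2: f_y(-2, y) = -3*y**2 + 6*y - 1; no integer root y with |y| ≤ 4.
  x = -1: f_y(-1, y) = -3*y**2 + 4*y + 7; vanishes at y ∈ {-1}. (-1, -1): f_x = -24 ≠ 0.
  x = 0: f_y(0, y) = -3*y**2 + 2*y + 19; no integer root y with |y| ≤ 4.
  x = 1: f_y(1, y) = 35 - 3*y**2; no integer root y with |y| ≤ 4.
  x = 2: f_y(2, y) = -3*y**2 - 2*y + 55; no integer root y with |y| ≤ 4.
  x = 3: f_y(3, y) = -3*y**2 - 4*y + 79; no integer root y with |y| ≤ 4.
  x = 4: f_y(4, y) = -3*y**2 - 6*y + 107; no integer root y with |y| ≤ 4.
Only singular point on the grid: (-3, 1).
Classify: substitute x = -3 + u, y = 1 + v and expand: f = 2*u**2*v - u**2 - u*v**2 - v**3 + v**2.
No constant or linear terms (consistent with a singular point). Quadratic part: -u**2 + v**2. Cubic part: 2*u**2*v - u*v**2 - v**3.
The quadratic part v**2 - u**2 = (v − u)(v + u) splits into two distinct linear factors, so there are two distinct tangent lines y − 1 = ±(x − -3) — this is a node (ordinary double point).
Classification: node.


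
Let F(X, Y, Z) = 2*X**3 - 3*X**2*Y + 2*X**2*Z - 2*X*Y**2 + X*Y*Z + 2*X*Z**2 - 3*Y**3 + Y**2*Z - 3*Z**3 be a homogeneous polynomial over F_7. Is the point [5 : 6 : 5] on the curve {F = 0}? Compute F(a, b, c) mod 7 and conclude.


F(5,6,5) ≡ 3 (mod 7); P is NOT on the curve.

Evaluate F(5, 6, 5) term-by-term (mod 7).
  2*X**3 ↦ 2·125·1·1 = 250
  -3*X**2*Y ↦ -3·25·6·1 = -450
  2*X**2*Z ↦ 2·25·1·5 = 250
  -2*X*Y**2 ↦ -2·5·36·1 = -360
  X*Y*Z ↦ 1·5·6·5 = 150
  2*X*Z**2 ↦ 2·5·1·25 = 250
  -3*Y**3 ↦ -3·1·216·1 = -648
  Y**2*Z ↦ 1·1·36·5 = 180
  -3*Z**3 ↦ -3·1·1·125 = -375
Sum: F(5, 6, 5) = (250) + (-450) + (250) + (-360) + (150) + (250) + (-648) + (180) + (-375) = -753.
Reducing mod 7: -753 ≡ 3 (mod 7).
Since F(a, b, c) ≡ 3 ≠ 0 (mod 7), P does NOT lie on the curve.


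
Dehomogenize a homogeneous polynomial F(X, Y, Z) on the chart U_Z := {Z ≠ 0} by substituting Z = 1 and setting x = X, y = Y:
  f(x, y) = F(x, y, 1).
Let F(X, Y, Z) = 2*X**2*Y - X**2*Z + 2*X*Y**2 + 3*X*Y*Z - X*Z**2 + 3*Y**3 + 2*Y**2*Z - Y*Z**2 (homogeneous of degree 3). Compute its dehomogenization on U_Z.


f(x, y) = 2*x**2*y - x**2 + 2*x*y**2 + 3*x*y - x + 3*y**3 + 2*y**2 - y

On U_Z we set Z = 1. Each monomial c·X^i·Y^j·Z^k in F becomes c·x^i·y^j·1^k = c·x^i·y^j.
Substituting Z = 1: F(X, Y, 1) = 2*x**2*y - x**2 + 2*x*y**2 + 3*x*y - x + 3*y**3 + 2*y**2 - y.
Note: deg(f) ≤ deg(F) = 3; strict inequality happens when F is divisible by Z (lost terms).


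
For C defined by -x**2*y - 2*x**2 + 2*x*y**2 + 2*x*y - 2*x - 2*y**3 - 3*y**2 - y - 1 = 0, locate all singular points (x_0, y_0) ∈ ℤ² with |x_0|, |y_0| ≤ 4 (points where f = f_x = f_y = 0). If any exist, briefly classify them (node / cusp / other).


Singular points: {(-1, -1)}; classification: node.

Compute partial derivatives:
  f_x = -2*x*y - 4*x + 2*y**2 + 2*y - 2.
  f_y = -x**2 + 4*x*y + 2*x - 6*y**2 - 6*y - 1.
Scan x_0 ∈ {−4, ..., 4}. For each x_0, f_y(x_0, y) is a polynomial in y; find its integer roots y ∈ {−4, ..., 4}, then test f_x and f at those candidates.
  x = -4: f_y(-4, y) = -6*y**2 - 22*y - 25; no integer root y with |y| ≤ 4.
  x = -3: f_y(-3, y) = -6*y**2 - 18*y - 16; no integer root y with |y| ≤ 4.
  x = -2: f_y(-2, y) = -6*y**2 - 14*y - 9; no integer root y with |y| ≤ 4.
  x = -1: f_y(-1, y) = -6*y**2 - 10*y - 4; vanishes at y ∈ {-1}. (-1, -1): f_x = 0, f = 0 — SINGULAR.
  x = 0: f_y(0, y) = -6*y**2 - 6*y - 1; no integer root y with |y| ≤ 4.
  x = 1: f_y(1, y) = -6*y**2 - 2*y; vanishes at y ∈ {0}. (1, 0): f_x = -6 ≠ 0.
  x = 2: f_y(2, y) = -6*y**2 + 2*y - 1; no integer root y with |y| ≤ 4.
  x = 3: f_y(3, y) = -6*y**2 + 6*y - 4; no integer root y with |y| ≤ 4.
  x = 4: f_y(4, y) = -6*y**2 + 10*y - 9; no integer root y with |y| ≤ 4.
Only singular point on the grid: (-1, -1).
Classify: substitute x = -1 + u, y = -1 + v and expand: f = -u**2*v - u**2 + 2*u*v**2 - 2*v**3 + v**2.
No constant or linear terms (consistent with a singular point). Quadratic part: -u**2 + v**2. Cubic part: -u**2*v + 2*u*v**2 - 2*v**3.
The quadratic part v**2 - u**2 = (v − u)(v + u) splits into two distinct linear factors, so there are two distinct tangent lines y − -1 = ±(x − -1) — this is a node (ordinary double point).
Classification: node.


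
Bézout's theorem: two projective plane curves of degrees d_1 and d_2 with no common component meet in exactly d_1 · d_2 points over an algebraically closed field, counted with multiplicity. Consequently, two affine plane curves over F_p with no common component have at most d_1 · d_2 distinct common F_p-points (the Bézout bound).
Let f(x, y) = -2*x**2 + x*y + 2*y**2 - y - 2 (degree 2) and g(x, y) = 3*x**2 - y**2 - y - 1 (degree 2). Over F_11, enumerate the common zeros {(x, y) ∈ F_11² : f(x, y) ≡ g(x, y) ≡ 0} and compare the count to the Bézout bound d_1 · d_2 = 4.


Common zeros: ∅; count = 0; Bézout bound = 4.

deg(f) = 2, deg(g) = 2, so Bézout bound = 4.
Scan x ∈ F_11. For each x, list the y ∈ F_11 with f(x, y) ≡ 0 and those with g(x, y) ≡ 0 (mod 11); the common zeros in that column are the intersection.
  x = 0: f ≡ 0 at y ∈ ∅; g ≡ 0 at y ∈ ∅; common: ∅.
  x = 1: f ≡ 0 at y ∈ ∅; g ≡ 0 at y ∈ {1, 9}; common: ∅.
  x = 2: f ≡ 0 at y ∈ {2, 3}; g ≡ 0 at y ∈ {0, 10}; common: ∅.
  x = 3: f ≡ 0 at y ∈ ∅; g ≡ 0 at y ∈ ∅; common: ∅.
  x = 4: f ≡ 0 at y ∈ ∅; g ≡ 0 at y ∈ ∅; common: ∅.
  x = 5: f ≡ 0 at y ∈ {3, 6}; g ≡ 0 at y ∈ {5}; common: ∅.
  x = 6: f ≡ 0 at y ∈ {4, 10}; g ≡ 0 at y ∈ {5}; common: ∅.
  x = 7: f ≡ 0 at y ∈ {4}; g ≡ 0 at y ∈ ∅; common: ∅.
  x = 8: f ≡ 0 at y ∈ {1}; g ≡ 0 at y ∈ ∅; common: ∅.
  x = 9: f ≡ 0 at y ∈ {1, 6}; g ≡ 0 at y ∈ {0, 10}; common: ∅.
  x = 10: f ≡ 0 at y ∈ {2, 10}; g ≡ 0 at y ∈ {1, 9}; common: ∅.
Collecting: common zeros = ∅, so the count is 0.
Comparison with the Bézout bound: 0 ≤ 4 = deg(f)·deg(g), as expected for curves with no common component (the affine F_11-count falls short of the bound because intersections may lie at infinity, over extension fields, or carry multiplicity).


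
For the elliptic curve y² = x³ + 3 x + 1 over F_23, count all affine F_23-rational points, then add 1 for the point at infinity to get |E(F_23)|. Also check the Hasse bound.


Affine points = {(0, 1), (0, 22), (4, 10), (4, 13), (5, 7), (5, 16), (8, 10), (8, 13), (11, 10), (11, 13), (13, 11), (13, 12), (14, 2), (14, 21)}; affine count = 14; |E(F_23)| = 15.

Discriminant check: Δ ∝ 4a³ + 27b² = 4·3³ + 27·1² = 4·27 + 27·1 ≡ 20 (mod 23). Nonzero ⇒ E is nonsingular.
For each x ∈ F_23, compute rhs = x³ + 3·x + 1 mod 23, then count y ∈ F_23 with y² ≡ rhs.
  x = 0: rhs = 1, matching y values: 1, 22 (2 points).
  x = 1: rhs = 5, matching y values: none (0 points).
  x = 2: rhs = 15, matching y values: none (0 points).
  x = 3: rhs = 14, matching y values: none (0 points).
  x = 4: rhs = 8, matching y values: 10, 13 (2 points).
  x = 5: rhs = 3, matching y values: 7, 16 (2 points).
  x = 6: rhs = 5, matching y values: none (0 points).
  x = 7: rhs = 20, matching y values: none (0 points).
  x = 8: rhs = 8, matching y values: 10, 13 (2 points).
  x = 9: rhs = 21, matching y values: none (0 points).
  x = 10: rhs = 19, matching y values: none (0 points).
  x = 11: rhs = 8, matching y values: 10, 13 (2 points).
  x = 12: rhs = 17, matching y values: none (0 points).
  x = 13: rhs = 6, matching y values: 11, 12 (2 points).
  x = 14: rhs = 4, matching y values: 2, 21 (2 points).
  x = 15: rhs = 17, matching y values: none (0 points).
  x = 16: rhs = 5, matching y values: none (0 points).
  x = 17: rhs = 20, matching y values: none (0 points).
  x = 18: rhs = 22, matching y values: none (0 points).
  x = 19: rhs = 17, matching y values: none (0 points).
  x = 20: rhs = 11, matching y values: none (0 points).
  x = 21: rhs = 10, matching y values: none (0 points).
  x = 22: rhs = 20, matching y values: none (0 points).
Total affine count: 14.
Full point count |E(F_23)| = 14 + 1 = 15.
Hasse bound: |15 − (23+1)| = |-9| = 9 ≤ 2√23 ≈ 9.5917 ✓.


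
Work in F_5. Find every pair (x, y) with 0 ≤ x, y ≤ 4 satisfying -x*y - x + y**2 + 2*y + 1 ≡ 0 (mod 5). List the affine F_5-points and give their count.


Affine F_5-points: {(0, 4), (1, 0), (1, 4), (2, 1), (2, 4), (3, 2), (3, 4), (4, 3), (4, 4)}; count = 9.

For each of the 25 pairs (x, y) ∈ F_5², evaluate f(x, y) mod 5. Record the zeros.
  x = 0: [0↦1, 1↦4, 2↦4, 3↦1, 4↦0]  zeros at y ∈ {4}
  x = 1: [0↦0, 1↦2, 2↦1, 3↦2, 4↦0]  zeros at y ∈ {0, 4}
  x = 2: [0↦4, 1↦0, 2↦3, 3↦3, 4↦0]  zeros at y ∈ {1, 4}
  x = 3: [0↦3, 1↦3, 2↦0, 3↦4, 4↦0]  zeros at y ∈ {2, 4}
  x = 4: [0↦2, 1↦1, 2↦2, 3↦0, 4↦0]  zeros at y ∈ {3, 4}
Collecting zeros: affine points = {(0, 4), (1, 0), (1, 4), (2, 1), (2, 4), (3, 2), (3, 4), (4, 3), (4, 4)}.
Total count |C(F_5)_aff| = 9.


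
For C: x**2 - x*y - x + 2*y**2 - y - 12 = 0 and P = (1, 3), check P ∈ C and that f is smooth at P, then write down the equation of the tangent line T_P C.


Tangent line at P: -2*x + 10*y - 28 = 0.

Step 1: f(1, 3) = 0, so P lies on C.
Step 2: partial derivatives
  f_x(x, y) = 2*x - y - 1, f_y(x, y) = -x + 4*y - 1.
  f_x(P) = -2, f_y(P) = 10 (gradient nonzero, so P is smooth).
Step 3: tangent line at P: -2·(x − 1) + 10·(y − 3) = 0.
Expanding: -2*x + 10*y - 28 = 0.


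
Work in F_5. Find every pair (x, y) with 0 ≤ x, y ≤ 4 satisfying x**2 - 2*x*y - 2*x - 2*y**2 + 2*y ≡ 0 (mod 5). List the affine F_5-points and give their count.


Affine F_5-points: {(0, 0), (0, 1), (2, 0), (2, 4), (3, 4), (4, 1)}; count = 6.

For each of the 25 pairs (x, y) ∈ F_5², evaluate f(x, y) mod 5. Record the zeros.
  x = 0: [0↦0, 1↦0, 2↦1, 3↦3, 4↦1]  zeros at y ∈ {0, 1}
  x = 1: [0↦4, 1↦2, 2↦1, 3↦1, 4↦2]  zeros at y ∈ ∅
  x = 2: [0↦0, 1↦1, 2↦3, 3↦1, 4↦0]  zeros at y ∈ {0, 4}
  x = 3: [0↦3, 1↦2, 2↦2, 3↦3, 4↦0]  zeros at y ∈ {4}
  x = 4: [0↦3, 1↦0, 2↦3, 3↦2, 4↦2]  zeros at y ∈ {1}
Collecting zeros: affine points = {(0, 0), (0, 1), (2, 0), (2, 4), (3, 4), (4, 1)}.
Total count |C(F_5)_aff| = 6.


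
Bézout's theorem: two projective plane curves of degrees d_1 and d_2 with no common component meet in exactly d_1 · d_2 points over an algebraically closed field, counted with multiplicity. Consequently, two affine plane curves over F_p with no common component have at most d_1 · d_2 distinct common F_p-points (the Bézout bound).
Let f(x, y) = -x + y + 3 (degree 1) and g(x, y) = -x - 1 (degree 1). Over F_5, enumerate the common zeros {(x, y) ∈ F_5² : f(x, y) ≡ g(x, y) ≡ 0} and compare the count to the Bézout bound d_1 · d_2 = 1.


Common zeros: {(4, 1)}; count = 1; Bézout bound = 1.

deg(f) = 1, deg(g) = 1, so Bézout bound = 1.
Scan x ∈ F_5. For each x, list the y ∈ F_5 with f(x, y) ≡ 0 and those with g(x, y) ≡ 0 (mod 5); the common zeros in that column are the intersection.
  x = 0: f ≡ 0 at y ∈ {2}; g ≡ 0 at y ∈ ∅; common: ∅.
  x = 1: f ≡ 0 at y ∈ {3}; g ≡ 0 at y ∈ ∅; common: ∅.
  x = 2: f ≡ 0 at y ∈ {4}; g ≡ 0 at y ∈ ∅; common: ∅.
  x = 3: f ≡ 0 at y ∈ {0}; g ≡ 0 at y ∈ ∅; common: ∅.
  x = 4: f ≡ 0 at y ∈ {1}; g ≡ 0 at y ∈ {0, 1, 2, 3, 4}; common: {1}.
Collecting: common zeros = {(4, 1)}, so the count is 1.
Comparison with the Bézout bound: 1 ≤ 1 = deg(f)·deg(g), as expected for curves with no common component (the bound is attained).


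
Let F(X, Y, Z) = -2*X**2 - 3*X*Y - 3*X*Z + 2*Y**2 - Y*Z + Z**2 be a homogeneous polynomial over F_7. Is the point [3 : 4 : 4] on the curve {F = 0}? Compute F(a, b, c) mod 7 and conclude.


F(3,4,4) ≡ 5 (mod 7); P is NOT on the curve.

Evaluate F(3, 4, 4) term-by-term (mod 7).
  -2*X**2 ↦ -2·9·1·1 = -18
  -3*X*Y ↦ -3·3·4·1 = -36
  -3*X*Z ↦ -3·3·1·4 = -36
  2*Y**2 ↦ 2·1·16·1 = 32
  -Y*Z ↦ -1·1·4·4 = -16
  Z**2 ↦ 1·1·1·16 = 16
Sum: F(3, 4, 4) = (-18) + (-36) + (-36) + (32) + (-16) + (16) = -58.
Reducing mod 7: -58 ≡ 5 (mod 7).
Since F(a, b, c) ≡ 5 ≠ 0 (mod 7), P does NOT lie on the curve.


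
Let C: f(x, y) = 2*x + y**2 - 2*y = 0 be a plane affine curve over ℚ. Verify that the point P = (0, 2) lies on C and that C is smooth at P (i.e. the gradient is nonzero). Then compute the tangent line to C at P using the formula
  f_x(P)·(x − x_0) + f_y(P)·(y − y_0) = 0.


Tangent line at P: 2*x + 2*y - 4 = 0.

Step 1: f(0, 2) = 0, so P lies on C.
Step 2: partial derivatives
  f_x(x, y) = 2, f_y(x, y) = 2*y - 2.
  f_x(P) = 2, f_y(P) = 2 (gradient nonzero, so P is smooth).
Step 3: tangent line at P: 2·(x − 0) + 2·(y − 2) = 0.
Expanding: 2*x + 2*y - 4 = 0.


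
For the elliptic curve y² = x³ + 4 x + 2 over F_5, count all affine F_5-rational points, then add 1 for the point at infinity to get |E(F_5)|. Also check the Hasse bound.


Affine points = {(3, 1), (3, 4)}; affine count = 2; |E(F_5)| = 3.

Discriminant check: Δ ∝ 4a³ + 27b² = 4·4³ + 27·2² = 4·64 + 27·4 ≡ 4 (mod 5). Nonzero ⇒ E is nonsingular.
For each x ∈ F_5, compute rhs = x³ + 4·x + 2 mod 5, then count y ∈ F_5 with y² ≡ rhs.
  x = 0: rhs = 2, matching y values: none (0 points).
  x = 1: rhs = 2, matching y values: none (0 points).
  x = 2: rhs = 3, matching y values: none (0 points).
  x = 3: rhs = 1, matching y values: 1, 4 (2 points).
  x = 4: rhs = 2, matching y values: none (0 points).
Total affine count: 2.
Full point count |E(F_5)| = 2 + 1 = 3.
Hasse bound: |3 − (5+1)| = |-3| = 3 ≤ 2√5 ≈ 4.4721 ✓.


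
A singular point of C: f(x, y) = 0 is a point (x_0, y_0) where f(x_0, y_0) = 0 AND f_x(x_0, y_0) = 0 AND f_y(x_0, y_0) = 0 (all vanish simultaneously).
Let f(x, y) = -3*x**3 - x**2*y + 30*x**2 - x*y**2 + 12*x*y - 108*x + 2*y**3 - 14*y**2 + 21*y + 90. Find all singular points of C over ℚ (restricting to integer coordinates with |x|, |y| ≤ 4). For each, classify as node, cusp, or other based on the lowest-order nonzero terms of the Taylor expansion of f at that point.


Singular points: {(3, 3)}; classification: cusp.

Compute partial derivatives:
  f_x = -9*x**2 - 2*x*y + 60*x - y**2 + 12*y - 108.
  f_y = -x**2 - 2*x*y + 12*x + 6*y**2 - 28*y + 21.
Scan x_0 ∈ {−4, ..., 4}. For each x_0, f_y(x_0, y) is a polynomial in y; find its integer roots y ∈ {−4, ..., 4}, then test f_x and f at those candidates.
  x = -4: f_y(-4, y) = 6*y**2 - 20*y - 43; no integer root y with |y| ≤ 4.
  x = -3: f_y(-3, y) = 6*y**2 - 22*y - 24; no integer root y with |y| ≤ 4.
  x = -2: f_y(-2, y) = 6*y**2 - 24*y - 7; no integer root y with |y| ≤ 4.
  x = -1: f_y(-1, y) = 6*y**2 - 26*y + 8; vanishes at y ∈ {4}. (-1, 4): f_x = -137 ≠ 0.
  x = 0: f_y(0, y) = 6*y**2 - 28*y + 21; no integer root y with |y| ≤ 4.
  x = 1: f_y(1, y) = 6*y**2 - 30*y + 32; no integer root y with |y| ≤ 4.
  x = 2: f_y(2, y) = 6*y**2 - 32*y + 41; no integer root y with |y| ≤ 4.
  x = 3: f_y(3, y) = 6*y**2 - 34*y + 48; vanishes at y ∈ {3}. (3, 3): f_x = 0, f = 0 — SINGULAR.
  x = 4: f_y(4, y) = 6*y**2 - 36*y + 53; no integer root y with |y| ≤ 4.
Only singular point on the grid: (3, 3).
Classify: substitute x = 3 + u, y = 3 + v and expand: f = -3*u**3 - u**2*v - u*v**2 + 2*v**3 + v**2.
No constant or linear terms (consistent with a singular point). Quadratic part: v**2. Cubic part: -3*u**3 - u**2*v - u*v**2 + 2*v**3.
The quadratic part v**2 is a perfect square, so there is a single (double) tangent line v = 0, i.e. y = 3. Restricting the cubic part to that line (v = 0) leaves -3*u**3 ≠ 0, so f is not divisible by v and the branch is v² ≈ 3*u**3 to lowest order — this is a cusp.
Classification: cusp.


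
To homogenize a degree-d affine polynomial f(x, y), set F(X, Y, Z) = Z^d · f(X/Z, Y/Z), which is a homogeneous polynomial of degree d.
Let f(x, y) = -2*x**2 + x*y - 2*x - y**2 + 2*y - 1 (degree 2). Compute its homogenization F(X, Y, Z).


F(X, Y, Z) = -2*X**2 + X*Y - 2*X*Z - Y**2 + 2*Y*Z - Z**2

deg(f) = 2.
Substitute x = X/Z, y = Y/Z into f, then multiply by Z^2.
  monomial -2·x^2·y^0 ↦ -2·X^2·Y^0·Z^0.
  monomial 1·x^1·y^1 ↦ 1·X^1·Y^1·Z^0.
  monomial -2·x^1·y^0 ↦ -2·X^1·Y^0·Z^1.
  monomial -1·x^0·y^2 ↦ -1·X^0·Y^2·Z^0.
  monomial 2·x^0·y^1 ↦ 2·X^0·Y^1·Z^1.
  monomial -1·x^0·y^0 ↦ -1·X^0·Y^0·Z^2.
Collecting: F(X, Y, Z) = -2*X**2 + X*Y - 2*X*Z - Y**2 + 2*Y*Z - Z**2.


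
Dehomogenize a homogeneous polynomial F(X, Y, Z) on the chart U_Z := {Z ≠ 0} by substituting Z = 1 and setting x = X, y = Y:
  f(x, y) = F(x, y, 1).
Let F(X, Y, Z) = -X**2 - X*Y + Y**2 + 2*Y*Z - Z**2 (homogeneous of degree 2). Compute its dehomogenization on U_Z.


f(x, y) = -x**2 - x*y + y**2 + 2*y - 1

On U_Z we set Z = 1. Each monomial c·X^i·Y^j·Z^k in F becomes c·x^i·y^j·1^k = c·x^i·y^j.
Substituting Z = 1: F(X, Y, 1) = -x**2 - x*y + y**2 + 2*y - 1.
Note: deg(f) ≤ deg(F) = 2; strict inequality happens when F is divisible by Z (lost terms).


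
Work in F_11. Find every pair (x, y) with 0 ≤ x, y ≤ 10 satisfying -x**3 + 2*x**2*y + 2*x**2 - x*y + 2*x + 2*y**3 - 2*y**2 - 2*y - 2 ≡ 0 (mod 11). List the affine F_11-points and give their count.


Affine F_11-points: {(0, 7), (0, 9), (1, 1), (3, 4), (3, 9), (3, 10), (4, 1), (4, 3), (4, 8), (6, 7), (6, 9), (7, 8), (8, 4), (9, 6), (10, 1), (10, 4), (10, 7)}; count = 17.

For each of the 121 pairs (x, y) ∈ F_11², evaluate f(x, y) mod 11. Record the zeros.
  x = 0: [0↦9, 1↦7, 2↦2, 3↦6, 4↦9, 5↦1, 6↦5, 7↦0, 8↦9, 9↦0, 10↦7]  zeros at y ∈ {7, 9}
  x = 1: [0↦1, 1↦0, 2↦7, 3↦1, 4↦5, 5↦9, 6↦3, 7↦10, 8↦9, 9↦1, 10↦9]  zeros at y ∈ {1}
  x = 2: [0↦2, 1↦6, 2↦7, 3↦6, 4↦4, 5↦2, 6↦1, 7↦2, 8↦6, 9↦3, 10↦5]  zeros at y ∈ ∅
  x = 3: [0↦6, 1↦8, 2↦7, 3↦4, 4↦0, 5↦7, 6↦4, 7↦3, 8↦5, 9↦0, 10↦0]  zeros at y ∈ {4, 9, 10}
  x = 4: [0↦7, 1↦0, 2↦1, 3↦0, 4↦9, 5↦7, 6↦6, 7↦7, 8↦0, 9↦8, 10↦10]  zeros at y ∈ {1, 3, 8}
  x = 5: [0↦10, 1↦9, 2↦5, 3↦10, 4↦3, 5↦7, 6↦1, 7↦8, 8↦7, 9↦10, 10↦7]  zeros at y ∈ ∅
  x = 6: [0↦9, 1↦7, 2↦2, 3↦6, 4↦9, 5↦1, 6↦5, 7↦0, 8↦9, 9↦0, 10↦7]  zeros at y ∈ {7, 9}
  x = 7: [0↦9, 1↦10, 2↦8, 3↦4, 4↦10, 5↦5, 6↦1, 7↦10, 8↦0, 9↦5, 10↦4]  zeros at y ∈ {8}
  x = 8: [0↦4, 1↦1, 2↦6, 3↦9, 4↦0, 5↦2, 6↦5, 7↦10, 8↦7, 9↦8, 10↦3]  zeros at y ∈ {4}
  x = 9: [0↦10, 1↦7, 2↦1, 3↦4, 4↦6, 5↦8, 6↦0, 7↦5, 8↦2, 9↦3, 10↦9]  zeros at y ∈ {6}
  x = 10: [0↦10, 1↦0, 2↦9, 3↦5, 4↦0, 5↦6, 6↦2, 7↦0, 8↦1, 9↦6, 10↦5]  zeros at y ∈ {1, 4, 7}
Collecting zeros: affine points = {(0, 7), (0, 9), (1, 1), (3, 4), (3, 9), (3, 10), (4, 1), (4, 3), (4, 8), (6, 7), (6, 9), (7, 8), (8, 4), (9, 6), (10, 1), (10, 4), (10, 7)}.
Total count |C(F_11)_aff| = 17.


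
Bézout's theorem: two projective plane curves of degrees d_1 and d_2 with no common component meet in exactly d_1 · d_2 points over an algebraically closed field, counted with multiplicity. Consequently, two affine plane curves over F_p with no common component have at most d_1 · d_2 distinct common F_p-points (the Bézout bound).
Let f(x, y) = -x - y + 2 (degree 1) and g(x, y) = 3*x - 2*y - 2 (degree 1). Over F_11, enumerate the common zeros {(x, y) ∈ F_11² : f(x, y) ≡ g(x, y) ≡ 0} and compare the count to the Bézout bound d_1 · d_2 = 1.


Common zeros: {(10, 3)}; count = 1; Bézout bound = 1.

deg(f) = 1, deg(g) = 1, so Bézout bound = 1.
Scan x ∈ F_11. For each x, list the y ∈ F_11 with f(x, y) ≡ 0 and those with g(x, y) ≡ 0 (mod 11); the common zeros in that column are the intersection.
  x = 0: f ≡ 0 at y ∈ {2}; g ≡ 0 at y ∈ {10}; common: ∅.
  x = 1: f ≡ 0 at y ∈ {1}; g ≡ 0 at y ∈ {6}; common: ∅.
  x = 2: f ≡ 0 at y ∈ {0}; g ≡ 0 at y ∈ {2}; common: ∅.
  x = 3: f ≡ 0 at y ∈ {10}; g ≡ 0 at y ∈ {9}; common: ∅.
  x = 4: f ≡ 0 at y ∈ {9}; g ≡ 0 at y ∈ {5}; common: ∅.
  x = 5: f ≡ 0 at y ∈ {8}; g ≡ 0 at y ∈ {1}; common: ∅.
  x = 6: f ≡ 0 at y ∈ {7}; g ≡ 0 at y ∈ {8}; common: ∅.
  x = 7: f ≡ 0 at y ∈ {6}; g ≡ 0 at y ∈ {4}; common: ∅.
  x = 8: f ≡ 0 at y ∈ {5}; g ≡ 0 at y ∈ {0}; common: ∅.
  x = 9: f ≡ 0 at y ∈ {4}; g ≡ 0 at y ∈ {7}; common: ∅.
  x = 10: f ≡ 0 at y ∈ {3}; g ≡ 0 at y ∈ {3}; common: {3}.
Collecting: common zeros = {(10, 3)}, so the count is 1.
Comparison with the Bézout bound: 1 ≤ 1 = deg(f)·deg(g), as expected for curves with no common component (the bound is attained).


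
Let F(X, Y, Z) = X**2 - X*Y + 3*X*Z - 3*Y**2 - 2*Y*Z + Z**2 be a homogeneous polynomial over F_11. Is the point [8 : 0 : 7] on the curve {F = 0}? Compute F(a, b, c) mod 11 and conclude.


F(8,0,7) ≡ 6 (mod 11); P is NOT on the curve.

Evaluate F(8, 0, 7) term-by-term (mod 11).
  X**2 ↦ 1·64·1·1 = 64
  -X*Y ↦ -1·8·0·1 = 0
  3*X*Z ↦ 3·8·1·7 = 168
  -3*Y**2 ↦ -3·1·0·1 = 0
  -2*Y*Z ↦ -2·1·0·7 = 0
  Z**2 ↦ 1·1·1·49 = 49
Sum: F(8, 0, 7) = (64) + (0) + (168) + (0) + (0) + (49) = 281.
Reducing mod 11: 281 ≡ 6 (mod 11).
Since F(a, b, c) ≡ 6 ≠ 0 (mod 11), P does NOT lie on the curve.


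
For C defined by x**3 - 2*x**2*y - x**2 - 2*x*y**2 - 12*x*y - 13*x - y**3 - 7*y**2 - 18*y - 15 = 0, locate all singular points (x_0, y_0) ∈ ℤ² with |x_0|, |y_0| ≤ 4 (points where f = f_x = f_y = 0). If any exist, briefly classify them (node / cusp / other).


Singular points: {(-1, -2)}; classification: cusp.

Compute partial derivatives:
  f_x = 3*x**2 - 4*x*y - 2*x - 2*y**2 - 12*y - 13.
  f_y = -2*x**2 - 4*x*y - 12*x - 3*y**2 - 14*y - 18.
Scan x_0 ∈ {−4, ..., 4}. For each x_0, f_y(x_0, y) is a polynomial in y; find its integer roots y ∈ {−4, ..., 4}, then test f_x and f at those candidates.
  x = -4: f_y(-4, y) = -3*y**2 + 2*y - 2; no integer root y with |y| ≤ 4.
  x = -3: f_y(-3, y) = -3*y**2 - 2*y; vanishes at y ∈ {0}. (-3, 0): f_x = 20 ≠ 0.
  x = -2: f_y(-2, y) = -3*y**2 - 6*y - 2; no integer root y with |y| ≤ 4.
  x = -1: f_y(-1, y) = -3*y**2 - 10*y - 8; vanishes at y ∈ {-2}. (-1, -2): f_x = 0, f = 0 — SINGULAR.
  x = 0: f_y(0, y) = -3*y**2 - 14*y - 18; no integer root y with |y| ≤ 4.
  x = 1: f_y(1, y) = -3*y**2 - 18*y - 32; no integer root y with |y| ≤ 4.
  x = 2: f_y(2, y) = -3*y**2 - 22*y - 50; no integer root y with |y| ≤ 4.
  x = 3: f_y(3, y) = -3*y**2 - 26*y - 72; no integer root y with |y| ≤ 4.
  x = 4: f_y(4, y) = -3*y**2 - 30*y - 98; no integer root y with |y| ≤ 4.
Only singular point on the grid: (-1, -2).
Classify: substitute x = -1 + u, y = -2 + v and expand: f = u**3 - 2*u**2*v - 2*u*v**2 - v**3 + v**2.
No constant or linear terms (consistent with a singular point). Quadratic part: v**2. Cubic part: u**3 - 2*u**2*v - 2*u*v**2 - v**3.
The quadratic part v**2 is a perfect square, so there is a single (double) tangent line v = 0, i.e. y = -2. Restricting the cubic part to that line (v = 0) leaves u**3 ≠ 0, so f is not divisible by v and the branch is v² ≈ -u**3 to lowest order — this is a cusp.
Classification: cusp.


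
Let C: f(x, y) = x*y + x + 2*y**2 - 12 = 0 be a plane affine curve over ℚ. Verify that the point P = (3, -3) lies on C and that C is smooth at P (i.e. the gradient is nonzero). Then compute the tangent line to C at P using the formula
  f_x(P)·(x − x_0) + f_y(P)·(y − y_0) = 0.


Tangent line at P: -2*x - 9*y - 21 = 0.

Step 1: f(3, -3) = 0, so P lies on C.
Step 2: partial derivatives
  f_x(x, y) = y + 1, f_y(x, y) = x + 4*y.
  f_x(P) = -2, f_y(P) = -9 (gradient nonzero, so P is smooth).
Step 3: tangent line at P: -2·(x − 3) + -9·(y − -3) = 0.
Expanding: -2*x - 9*y - 21 = 0.


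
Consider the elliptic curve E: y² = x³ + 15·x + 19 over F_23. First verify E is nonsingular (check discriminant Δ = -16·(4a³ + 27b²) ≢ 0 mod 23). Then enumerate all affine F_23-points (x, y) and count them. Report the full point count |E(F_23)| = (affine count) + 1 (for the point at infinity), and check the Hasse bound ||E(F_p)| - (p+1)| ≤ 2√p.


Affine points = {(1, 9), (1, 14), (5, 9), (5, 14), (6, 7), (6, 16), (9, 3), (9, 20), (12, 8), (12, 15), (14, 11), (14, 12), (15, 10), (15, 13), (16, 10), (16, 13), (17, 9), (17, 14), (18, 7), (18, 16), (20, 4), (20, 19), (21, 2), (21, 21), (22, 7), (22, 16)}; affine count = 26; |E(F_23)| = 27.

Discriminant check: Δ ∝ 4a³ + 27b² = 4·15³ + 27·19² = 4·3375 + 27·361 ≡ 17 (mod 23). Nonzero ⇒ E is nonsingular.
For each x ∈ F_23, compute rhs = x³ + 15·x + 19 mod 23, then count y ∈ F_23 with y² ≡ rhs.
  x = 0: rhs = 19, matching y values: none (0 points).
  x = 1: rhs = 12, matching y values: 9, 14 (2 points).
  x = 2: rhs = 11, matching y values: none (0 points).
  x = 3: rhs = 22, matching y values: none (0 points).
  x = 4: rhs = 5, matching y values: none (0 points).
  x = 5: rhs = 12, matching y values: 9, 14 (2 points).
  x = 6: rhs = 3, matching y values: 7, 16 (2 points).
  x = 7: rhs = 7, matching y values: none (0 points).
  x = 8: rhs = 7, matching y values: none (0 points).
  x = 9: rhs = 9, matching y values: 3, 20 (2 points).
  x = 10: rhs = 19, matching y values: none (0 points).
  x = 11: rhs = 20, matching y values: none (0 points).
  x = 12: rhs = 18, matching y values: 8, 15 (2 points).
  x = 13: rhs = 19, matching y values: none (0 points).
  x = 14: rhs = 6, matching y values: 11, 12 (2 points).
  x = 15: rhs = 8, matching y values: 10, 13 (2 points).
  x = 16: rhs = 8, matching y values: 10, 13 (2 points).
  x = 17: rhs = 12, matching y values: 9, 14 (2 points).
  x = 18: rhs = 3, matching y values: 7, 16 (2 points).
  x = 19: rhs = 10, matching y values: none (0 points).
  x = 20: rhs = 16, matching y values: 4, 19 (2 points).
  x = 21: rhs = 4, matching y values: 2, 21 (2 points).
  x = 22: rhs = 3, matching y values: 7, 16 (2 points).
Total affine count: 26.
Full point count |E(F_23)| = 26 + 1 = 27.
Hasse bound: |27 − (23+1)| = |3| = 3 ≤ 2√23 ≈ 9.5917 ✓.


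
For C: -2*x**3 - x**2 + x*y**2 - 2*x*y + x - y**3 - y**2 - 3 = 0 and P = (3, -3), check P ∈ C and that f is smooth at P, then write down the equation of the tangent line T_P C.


Tangent line at P: -44*x - 45*y - 3 = 0.

Step 1: f(3, -3) = 0, so P lies on C.
Step 2: partial derivatives
  f_x(x, y) = -6*x**2 - 2*x + y**2 - 2*y + 1, f_y(x, y) = 2*x*y - 2*x - 3*y**2 - 2*y.
  f_x(P) = -44, f_y(P) = -45 (gradient nonzero, so P is smooth).
Step 3: tangent line at P: -44·(x − 3) + -45·(y − -3) = 0.
Expanding: -44*x - 45*y - 3 = 0.


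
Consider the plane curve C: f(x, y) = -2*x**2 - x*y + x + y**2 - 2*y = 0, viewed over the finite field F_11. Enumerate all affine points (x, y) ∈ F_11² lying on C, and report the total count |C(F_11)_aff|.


Affine F_11-points: {(0, 0), (0, 2), (4, 1), (4, 5), (5, 2), (5, 5), (6, 0), (6, 8), (7, 1), (7, 8)}; count = 10.

For each of the 121 pairs (x, y) ∈ F_11², evaluate f(x, y) mod 11. Record the zeros.
  x = 0: [0↦0, 1↦10, 2↦0, 3↦3, 4↦8, 5↦4, 6↦2, 7↦2, 8↦4, 9↦8, 10↦3]  zeros at y ∈ {0, 2}
  x = 1: [0↦10, 1↦8, 2↦8, 3↦10, 4↦3, 5↦9, 6↦6, 7↦5, 8↦6, 9↦9, 10↦3]  zeros at y ∈ ∅
  x = 2: [0↦5, 1↦2, 2↦1, 3↦2, 4↦5, 5↦10, 6↦6, 7↦4, 8↦4, 9↦6, 10↦10]  zeros at y ∈ ∅
  x = 3: [0↦7, 1↦3, 2↦1, 3↦1, 4↦3, 5↦7, 6↦2, 7↦10, 8↦9, 9↦10, 10↦2]  zeros at y ∈ ∅
  x = 4: [0↦5, 1↦0, 2↦8, 3↦7, 4↦8, 5↦0, 6↦5, 7↦1, 8↦10, 9↦10, 10↦1]  zeros at y ∈ {1, 5}
  x = 5: [0↦10, 1↦4, 2↦0, 3↦9, 4↦9, 5↦0, 6↦4, 7↦10, 8↦7, 9↦6, 10↦7]  zeros at y ∈ {2, 5}
  x = 6: [0↦0, 1↦4, 2↦10, 3↦7, 4↦6, 5↦7, 6↦10, 7↦4, 8↦0, 9↦9, 10↦9]  zeros at y ∈ {0, 8}
  x = 7: [0↦8, 1↦0, 2↦5, 3↦1, 4↦10, 5↦10, 6↦1, 7↦5, 8↦0, 9↦8, 10↦7]  zeros at y ∈ {1, 8}
  x = 8: [0↦1, 1↦3, 2↦7, 3↦2, 4↦10, 5↦9, 6↦10, 7↦2, 8↦7, 9↦3, 10↦1]  zeros at y ∈ ∅
  x = 9: [0↦1, 1↦2, 2↦5, 3↦10, 4↦6, 5↦4, 6↦4, 7↦6, 8↦10, 9↦5, 10↦2]  zeros at y ∈ ∅
  x = 10: [0↦8, 1↦8, 2↦10, 3↦3, 4↦9, 5↦6, 6↦5, 7↦6, 8↦9, 9↦3, 10↦10]  zeros at y ∈ ∅
Collecting zeros: affine points = {(0, 0), (0, 2), (4, 1), (4, 5), (5, 2), (5, 5), (6, 0), (6, 8), (7, 1), (7, 8)}.
Total count |C(F_11)_aff| = 10.


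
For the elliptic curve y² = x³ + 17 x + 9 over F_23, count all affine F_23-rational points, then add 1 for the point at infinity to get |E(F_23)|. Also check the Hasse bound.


Affine points = {(0, 3), (0, 20), (1, 2), (1, 21), (3, 8), (3, 15), (4, 7), (4, 16), (5, 9), (5, 14), (8, 6), (8, 17), (10, 11), (10, 12), (11, 3), (11, 20), (12, 3), (12, 20), (13, 9), (13, 14), (14, 1), (14, 22), (17, 6), (17, 17), (18, 11), (18, 12), (20, 0), (21, 6), (21, 17)}; affine count = 29; |E(F_23)| = 30.

Discriminant check: Δ ∝ 4a³ + 27b² = 4·17³ + 27·9² = 4·4913 + 27·81 ≡ 12 (mod 23). Nonzero ⇒ E is nonsingular.
For each x ∈ F_23, compute rhs = x³ + 17·x + 9 mod 23, then count y ∈ F_23 with y² ≡ rhs.
  x = 0: rhs = 9, matching y values: 3, 20 (2 points).
  x = 1: rhs = 4, matching y values: 2, 21 (2 points).
  x = 2: rhs = 5, matching y values: none (0 points).
  x = 3: rhs = 18, matching y values: 8, 15 (2 points).
  x = 4: rhs = 3, matching y values: 7, 16 (2 points).
  x = 5: rhs = 12, matching y values: 9, 14 (2 points).
  x = 6: rhs = 5, matching y values: none (0 points).
  x = 7: rhs = 11, matching y values: none (0 points).
  x = 8: rhs = 13, matching y values: 6, 17 (2 points).
  x = 9: rhs = 17, matching y values: none (0 points).
  x = 10: rhs = 6, matching y values: 11, 12 (2 points).
  x = 11: rhs = 9, matching y values: 3, 20 (2 points).
  x = 12: rhs = 9, matching y values: 3, 20 (2 points).
  x = 13: rhs = 12, matching y values: 9, 14 (2 points).
  x = 14: rhs = 1, matching y values: 1, 22 (2 points).
  x = 15: rhs = 5, matching y values: none (0 points).
  x = 16: rhs = 7, matching y values: none (0 points).
  x = 17: rhs = 13, matching y values: 6, 17 (2 points).
  x = 18: rhs = 6, matching y values: 11, 12 (2 points).
  x = 19: rhs = 15, matching y values: none (0 points).
  x = 20: rhs = 0, matching y values: 0 (1 points).
  x = 21: rhs = 13, matching y values: 6, 17 (2 points).
  x = 22: rhs = 14, matching y values: none (0 points).
Total affine count: 29.
Full point count |E(F_23)| = 29 + 1 = 30.
Hasse bound: |30 − (23+1)| = |6| = 6 ≤ 2√23 ≈ 9.5917 ✓.
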